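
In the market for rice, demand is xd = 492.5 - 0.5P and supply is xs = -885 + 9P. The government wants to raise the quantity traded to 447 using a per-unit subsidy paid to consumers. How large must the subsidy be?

Required subsidy s = 57 per unit

At x = 447, invert demand for the buyer price: Pb = (492.5 − 447)/0.5 = 91; invert supply for the seller price: Ps = (447 − (-885))/9 = 148.
The subsidy must fill the gap: s = Ps − Pb = 148 − 91 = 57.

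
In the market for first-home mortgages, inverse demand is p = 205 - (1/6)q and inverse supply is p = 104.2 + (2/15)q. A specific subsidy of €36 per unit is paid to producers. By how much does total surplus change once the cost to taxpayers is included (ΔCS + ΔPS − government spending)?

Pre-subsidy: 205 - (1/6)q = 104.2 + (2/15)q gives q* = 336 and p* = 149.
With the subsidy, sellers receive ps = pb + 36 for each unit, where pb is the price buyers pay.
On the curves, pb = 205 - (1/6)q and ps = 104.2 + (2/15)q; the wedge ps − pb = 36 gives 104.2 + (2/15)q − (205 - (1/6)q) = 36, so q' = 456.
Then pb = 205 − (1/6)·456 = 129 and ps = 104.2 + (2/15)·456 = 165.
ΔCS = ½(336 + 456)(149 − 129) = 7920; ΔPS = ½(336 + 456)(165 − 149) = 6336.
Government spending = 36 × 456 = 16416.
Net change = 7920 + 6336 − 16416 = -2160. The loss equals the DWL triangle ½·36·120.

Net change in total surplus = -€2160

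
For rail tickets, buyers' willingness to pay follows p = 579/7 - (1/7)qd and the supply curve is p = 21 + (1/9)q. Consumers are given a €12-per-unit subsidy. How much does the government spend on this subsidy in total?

Pre-subsidy: 579/7 - (1/7)q = 21 + (1/9)q gives q* = 243 and p* = 48.
With the rebate, buyers effectively pay pb = ps − 12, where ps is the price sellers receive.
On the curves, pb = 579/7 - (1/7)q and ps = 21 + (1/9)q; the wedge ps − pb = 12 gives 21 + (1/9)q − (579/7 - (1/7)q) = 12, so q' = 290.25.
Then pb = 579/7 − (1/7)·290.25 = 41.25 and ps = 21 + (1/9)·290.25 = 53.25.
Government outlay = subsidy × quantity = 12 × 290.25 = 3483.

Government cost = €3483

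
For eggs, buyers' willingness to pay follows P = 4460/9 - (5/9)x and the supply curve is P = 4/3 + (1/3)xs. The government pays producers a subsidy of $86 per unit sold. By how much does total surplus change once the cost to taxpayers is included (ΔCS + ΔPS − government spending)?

Net change in total surplus = -$4160.25

Pre-subsidy: 4460/9 - (5/9)x = 4/3 + (1/3)x gives x* = 556 and P* = 560/3.
With the subsidy, sellers receive Ps = Pb + 86 for each unit, where Pb is the price buyers pay.
On the curves, Pb = 4460/9 - (5/9)x and Ps = 4/3 + (1/3)x; the wedge Ps − Pb = 86 gives 4/3 + (1/3)x − (4460/9 - (5/9)x) = 86, so x' = 652.75.
Then Pb = 4460/9 − (5/9)·652.75 = 1595/12 and Ps = 4/3 + (1/3)·652.75 = 2627/12.
ΔCS = ½(556 + 652.75)(560/3 − 1595/12) = 32485.15625; ΔPS = ½(556 + 652.75)(2627/12 − 560/3) = 19491.09375.
Government spending = 86 × 652.75 = 56136.5.
Net change = 32485.15625 + 19491.09375 − 56136.5 = -4160.25. The loss equals the DWL triangle ½·86·96.75.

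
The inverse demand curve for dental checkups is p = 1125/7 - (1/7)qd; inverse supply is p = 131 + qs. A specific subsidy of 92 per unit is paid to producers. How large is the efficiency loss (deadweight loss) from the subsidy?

Deadweight loss = 3703

Pre-subsidy: 1125/7 - (1/7)q = 131 + q gives q* = 26 and p* = 157.
With the subsidy, sellers receive ps = pb + 92 for each unit, where pb is the price buyers pay.
On the curves, pb = 1125/7 - (1/7)q and ps = 131 + q; the wedge ps − pb = 92 gives 131 + q − (1125/7 - (1/7)q) = 92, so q' = 106.5.
Then pb = 1125/7 − (1/7)·106.5 = 145.5 and ps = 131 + 1·106.5 = 237.5.
The subsidy expands output by 106.5 − 26 = 80.5 past the efficient level; on those units the gap between marginal cost and willingness to pay runs from 0 up to 92.
DWL = ½ × 92 × 80.5 = 3703.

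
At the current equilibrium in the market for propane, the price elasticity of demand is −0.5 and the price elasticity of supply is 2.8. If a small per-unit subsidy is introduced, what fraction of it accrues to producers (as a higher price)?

Producer share = 5/33

For a small subsidy around the equilibrium, the benefit split depends on the relative slopes, which at a point are proportional to the elasticities.
Buyer share = εs/(εs + |εd|) = 2.8/(2.8 + 0.5) = 28/33; seller share = |εd|/(εs + |εd|) = 5/33.
So producers capture 5/33 of the subsidy.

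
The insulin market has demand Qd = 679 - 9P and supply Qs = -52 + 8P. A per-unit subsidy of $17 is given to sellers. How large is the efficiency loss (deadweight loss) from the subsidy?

Deadweight loss = $612

Pre-subsidy: 679 - 9P = -52 + 8P gives P* = 43, Q* = 292.
With the subsidy, sellers receive Ps = Pb + 17 for each unit, where Pb is the price buyers pay.
Supply in terms of Pb becomes Qs = -52 + 8(Pb + 17) = 84 + 8Pb. Setting this equal to demand: 679 - 9Pb = 84 + 8Pb, so Pb = 35.
Sellers receive Ps = 35 + 17 = 52; Q' = 679 − 9·35 = 364.
The subsidy expands output by 364 − 292 = 72 past the efficient level; on those units the gap between marginal cost and willingness to pay runs from 0 up to 17.
DWL = ½ × 17 × 72 = 612.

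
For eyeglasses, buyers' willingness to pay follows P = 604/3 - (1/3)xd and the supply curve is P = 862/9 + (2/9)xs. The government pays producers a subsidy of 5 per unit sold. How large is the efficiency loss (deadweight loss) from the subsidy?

Pre-subsidy: 604/3 - (1/3)x = 862/9 + (2/9)x gives x* = 190 and P* = 138.
With the subsidy, sellers receive Ps = Pb + 5 for each unit, where Pb is the price buyers pay.
On the curves, Pb = 604/3 - (1/3)x and Ps = 862/9 + (2/9)x; the wedge Ps − Pb = 5 gives 862/9 + (2/9)x − (604/3 - (1/3)x) = 5, so x' = 199.
Then Pb = 604/3 − (1/3)·199 = 135 and Ps = 862/9 + (2/9)·199 = 140.
The subsidy expands output by 199 − 190 = 9 past the efficient level; on those units the gap between marginal cost and willingness to pay runs from 0 up to 5.
DWL = ½ × 5 × 9 = 22.5.

Deadweight loss = 22.5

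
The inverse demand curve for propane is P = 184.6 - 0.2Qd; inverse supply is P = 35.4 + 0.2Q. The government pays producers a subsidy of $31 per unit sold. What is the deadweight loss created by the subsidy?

Pre-subsidy: 184.6 - 0.2Q = 35.4 + 0.2Q gives Q* = 373 and P* = 110.
With the subsidy, sellers receive Ps = Pb + 31 for each unit, where Pb is the price buyers pay.
On the curves, Pb = 184.6 - 0.2Q and Ps = 35.4 + 0.2Q; the wedge Ps − Pb = 31 gives 35.4 + 0.2Q − (184.6 - 0.2Q) = 31, so Q' = 450.5.
Then Pb = 184.6 − 0.2·450.5 = 94.5 and Ps = 35.4 + 0.2·450.5 = 125.5.
The subsidy expands output by 450.5 − 373 = 77.5 past the efficient level; on those units the gap between marginal cost and willingness to pay runs from 0 up to 31.
DWL = ½ × 31 × 77.5 = 1201.25.

Deadweight loss = $1201.25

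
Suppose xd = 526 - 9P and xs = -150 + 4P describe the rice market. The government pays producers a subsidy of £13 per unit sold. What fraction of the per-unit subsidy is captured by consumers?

Consumer share = 4/13

Pre-subsidy: 526 - 9P = -150 + 4P gives P* = 52, x* = 58.
With the subsidy, sellers receive Ps = Pb + 13 for each unit, where Pb is the price buyers pay.
Supply in terms of Pb becomes xs = -150 + 4(Pb + 13) = -98 + 4Pb. Setting this equal to demand: 526 - 9Pb = -98 + 4Pb, so Pb = 48.
Sellers receive Ps = 48 + 13 = 61; x' = 526 − 9·48 = 94.
Buyers' price falls by P* − Pb = 52 − 48 = 4; sellers' price rises by Ps − P* = 61 − 52 = 9.
So consumers capture 4/13 = 4/13 of each unit of subsidy.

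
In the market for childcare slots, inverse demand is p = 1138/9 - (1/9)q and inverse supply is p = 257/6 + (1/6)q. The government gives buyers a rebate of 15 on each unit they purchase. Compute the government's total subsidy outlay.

Pre-subsidy: 1138/9 - (1/9)q = 257/6 + (1/6)q gives q* = 301 and p* = 93.
With the rebate, buyers effectively pay pb = ps − 15, where ps is the price sellers receive.
On the curves, pb = 1138/9 - (1/9)q and ps = 257/6 + (1/6)q; the wedge ps − pb = 15 gives 257/6 + (1/6)q − (1138/9 - (1/9)q) = 15, so q' = 355.
Then pb = 1138/9 − (1/9)·355 = 87 and ps = 257/6 + (1/6)·355 = 102.
Government outlay = subsidy × quantity = 15 × 355 = 5325.

Government cost = 5325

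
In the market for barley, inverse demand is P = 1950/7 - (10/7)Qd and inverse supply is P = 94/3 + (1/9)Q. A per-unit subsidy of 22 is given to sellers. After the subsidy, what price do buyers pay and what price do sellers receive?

Buyers pay 2790/97; sellers receive 4924/97

Pre-subsidy: 1950/7 - (10/7)Q = 94/3 + (1/9)Q gives Q* = 15576/97 and P* = 4770/97.
With the subsidy, sellers receive Ps = Pb + 22 for each unit, where Pb is the price buyers pay.
On the curves, Pb = 1950/7 - (10/7)Q and Ps = 94/3 + (1/9)Q; the wedge Ps − Pb = 22 gives 94/3 + (1/9)Q − (1950/7 - (10/7)Q) = 22, so Q' = 16962/97.
Then Pb = 1950/7 − (10/7)·(16962/97) = 2790/97 and Ps = 94/3 + (1/9)·(16962/97) = 4924/97.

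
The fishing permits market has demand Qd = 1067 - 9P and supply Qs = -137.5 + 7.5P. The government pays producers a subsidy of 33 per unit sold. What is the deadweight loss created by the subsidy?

Pre-subsidy: 1067 - 9P = -137.5 + 7.5P gives P* = 73, Q* = 410.
With the subsidy, sellers receive Ps = Pb + 33 for each unit, where Pb is the price buyers pay.
Supply in terms of Pb becomes Qs = -137.5 + 7.5(Pb + 33) = 110 + 7.5Pb. Setting this equal to demand: 1067 - 9Pb = 110 + 7.5Pb, so Pb = 58.
Sellers receive Ps = 58 + 33 = 91; Q' = 1067 − 9·58 = 545.
The subsidy expands output by 545 − 410 = 135 past the efficient level; on those units the gap between marginal cost and willingness to pay runs from 0 up to 33.
DWL = ½ × 33 × 135 = 2227.5.

Deadweight loss = 2227.5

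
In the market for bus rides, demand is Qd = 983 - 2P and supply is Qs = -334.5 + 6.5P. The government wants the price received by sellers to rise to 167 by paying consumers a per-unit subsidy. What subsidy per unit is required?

At a seller price of 167, quantity supplied is -334.5 + 6.5·167 = 751.
Buyers absorb 751 only when they pay Pb with 983 − 2·Pb = 751, i.e. Pb = 116.
s = Ps − Pb = 167 − 116 = 51.

Required subsidy s = 51 per unit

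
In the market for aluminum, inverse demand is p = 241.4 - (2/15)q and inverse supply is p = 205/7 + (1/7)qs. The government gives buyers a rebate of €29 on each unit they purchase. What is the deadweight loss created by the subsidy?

Deadweight loss = €1522.5

Pre-subsidy: 241.4 - (2/15)q = 205/7 + (1/7)q gives q* = 768 and p* = 139.
With the rebate, buyers effectively pay pb = ps − 29, where ps is the price sellers receive.
On the curves, pb = 241.4 - (2/15)q and ps = 205/7 + (1/7)q; the wedge ps − pb = 29 gives 205/7 + (1/7)q − (241.4 - (2/15)q) = 29, so q' = 873.
Then pb = 241.4 − (2/15)·873 = 125 and ps = 205/7 + (1/7)·873 = 154.
The subsidy expands output by 873 − 768 = 105 past the efficient level; on those units the gap between marginal cost and willingness to pay runs from 0 up to 29.
DWL = ½ × 29 × 105 = 1522.5.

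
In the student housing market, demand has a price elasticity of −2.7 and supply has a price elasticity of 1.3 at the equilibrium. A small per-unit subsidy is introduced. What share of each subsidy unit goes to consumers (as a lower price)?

For a small subsidy around the equilibrium, the benefit split depends on the relative slopes, which at a point are proportional to the elasticities.
Buyer share = εs/(εs + |εd|) = 1.3/(1.3 + 2.7) = 0.325; seller share = |εd|/(εs + |εd|) = 0.675.

Consumer share = 0.325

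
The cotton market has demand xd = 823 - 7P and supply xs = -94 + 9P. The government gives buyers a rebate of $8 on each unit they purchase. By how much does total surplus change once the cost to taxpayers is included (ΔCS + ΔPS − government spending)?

Pre-subsidy: 823 - 7P = -94 + 9P gives P* = 57.3125, x* = 421.8125.
With the rebate, buyers effectively pay Pb = Ps − 8, where Ps is the price sellers receive.
Demand in terms of Ps becomes xd = 823 − 7(Ps − 8) = 879 - 7Ps. Setting this equal to supply: 879 - 7Ps = -94 + 9Ps, so Ps = 60.8125.
Buyers pay Pb = 60.8125 − 8 = 52.8125; x' = -94 + 9·60.8125 = 453.3125.
ΔCS = ½(421.8125 + 453.3125)(57.3125 − 52.8125) = 1969.03125; ΔPS = ½(421.8125 + 453.3125)(60.8125 − 57.3125) = 1531.46875.
Government spending = 8 × 453.3125 = 3626.5.
Net change = 1969.03125 + 1531.46875 − 3626.5 = -126. The loss equals the DWL triangle ½·8·31.5.

Net change in total surplus = -$126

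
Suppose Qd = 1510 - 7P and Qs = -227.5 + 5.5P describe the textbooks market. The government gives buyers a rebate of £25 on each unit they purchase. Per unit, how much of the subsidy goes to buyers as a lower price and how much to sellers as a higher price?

Buyers gain £11 per unit; sellers gain £14 per unit

Pre-subsidy: 1510 - 7P = -227.5 + 5.5P gives P* = 139, Q* = 537.
With the rebate, buyers effectively pay Pb = Ps − 25, where Ps is the price sellers receive.
Demand in terms of Ps becomes Qd = 1510 − 7(Ps − 25) = 1685 - 7Ps. Setting this equal to supply: 1685 - 7Ps = -227.5 + 5.5Ps, so Ps = 153.
Buyers pay Pb = 153 − 25 = 128; Q' = -227.5 + 5.5·153 = 614.
Buyers' price falls by P* − Pb = 139 − 128 = 11; sellers' price rises by Ps − P* = 153 − 139 = 14.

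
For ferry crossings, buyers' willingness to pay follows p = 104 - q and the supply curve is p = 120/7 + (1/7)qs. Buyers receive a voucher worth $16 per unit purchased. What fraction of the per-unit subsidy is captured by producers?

Pre-subsidy: 104 - q = 120/7 + (1/7)q gives q* = 76 and p* = 28.
With the rebate, buyers effectively pay pb = ps − 16, where ps is the price sellers receive.
On the curves, pb = 104 - q and ps = 120/7 + (1/7)q; the wedge ps − pb = 16 gives 120/7 + (1/7)q − (104 - q) = 16, so q' = 90.
Then pb = 104 − 1·90 = 14 and ps = 120/7 + (1/7)·90 = 30.
Buyers' price falls by p* − pb = 28 − 14 = 14; sellers' price rises by ps − p* = 30 − 28 = 2.
So producers capture 2/16 = 0.125 of each unit of subsidy.

Producer share = 0.125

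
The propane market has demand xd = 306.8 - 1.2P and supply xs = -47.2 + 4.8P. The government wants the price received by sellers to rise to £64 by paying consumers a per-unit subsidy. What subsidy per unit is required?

Required subsidy s = £25 per unit

At a seller price of 64, quantity supplied is -47.2 + 4.8·64 = 260.
Buyers absorb 260 only when they pay Pb with 306.8 − 1.2·Pb = 260, i.e. Pb = 39.
s = Ps − Pb = 64 − 39 = 25.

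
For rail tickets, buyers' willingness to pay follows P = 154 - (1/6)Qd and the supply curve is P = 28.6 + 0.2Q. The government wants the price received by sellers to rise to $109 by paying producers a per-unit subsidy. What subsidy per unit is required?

At a seller price of 109, quantity supplied is -143 + 5·109 = 402.
Buyers absorb 402 only when they pay Pb = 154 − (1/6)·402 = 87.
s = Ps − Pb = 109 − 87 = 22.

Required subsidy s = $22 per unit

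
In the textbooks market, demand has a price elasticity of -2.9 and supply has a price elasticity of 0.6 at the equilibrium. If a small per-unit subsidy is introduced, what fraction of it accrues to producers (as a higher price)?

For a small subsidy around the equilibrium, the benefit split depends on the relative slopes, which at a point are proportional to the elasticities.
Buyer share = εs/(εs + |εd|) = 0.6/(0.6 + 2.9) = 6/35; seller share = |εd|/(εs + |εd|) = 29/35.
So producers capture 29/35 of the subsidy.

Producer share = 29/35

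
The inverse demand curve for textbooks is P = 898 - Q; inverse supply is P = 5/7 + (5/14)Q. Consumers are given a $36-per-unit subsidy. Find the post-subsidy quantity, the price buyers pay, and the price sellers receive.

Pre-subsidy: 898 - Q = 5/7 + (5/14)Q gives Q* = 12562/19 and P* = 4500/19.
With the rebate, buyers effectively pay Pb = Ps − 36, where Ps is the price sellers receive.
On the curves, Pb = 898 - Q and Ps = 5/7 + (5/14)Q; the wedge Ps − Pb = 36 gives 5/7 + (5/14)Q − (898 - Q) = 36, so Q' = 13066/19.
Then Pb = 898 − 1·(13066/19) = 3996/19 and Ps = 5/7 + (5/14)·(13066/19) = 4680/19.

Q' = 13066/19; buyers pay 3996/19; sellers receive 4680/19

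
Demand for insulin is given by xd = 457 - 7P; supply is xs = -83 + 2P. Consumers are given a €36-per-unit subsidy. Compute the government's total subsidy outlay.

Pre-subsidy: 457 - 7P = -83 + 2P gives P* = 60, x* = 37.
With the rebate, buyers effectively pay Pb = Ps − 36, where Ps is the price sellers receive.
Demand in terms of Ps becomes xd = 457 − 7(Ps − 36) = 709 - 7Ps. Setting this equal to supply: 709 - 7Ps = -83 + 2Ps, so Ps = 88.
Buyers pay Pb = 88 − 36 = 52; x' = -83 + 2·88 = 93.
Government outlay = subsidy × quantity = 36 × 93 = 3348.

Government cost = €3348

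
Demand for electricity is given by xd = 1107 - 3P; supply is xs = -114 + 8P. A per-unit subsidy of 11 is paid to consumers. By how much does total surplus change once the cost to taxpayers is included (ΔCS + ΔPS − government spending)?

Pre-subsidy: 1107 - 3P = -114 + 8P gives P* = 111, x* = 774.
With the rebate, buyers effectively pay Pb = Ps − 11, where Ps is the price sellers receive.
Demand in terms of Ps becomes xd = 1107 − 3(Ps − 11) = 1140 - 3Ps. Setting this equal to supply: 1140 - 3Ps = -114 + 8Ps, so Ps = 114.
Buyers pay Pb = 114 − 11 = 103; x' = -114 + 8·114 = 798.
ΔCS = ½(774 + 798)(111 − 103) = 6288; ΔPS = ½(774 + 798)(114 − 111) = 2358.
Government spending = 11 × 798 = 8778.
Net change = 6288 + 2358 − 8778 = -132. The loss equals the DWL triangle ½·11·24.

Net change in total surplus = -132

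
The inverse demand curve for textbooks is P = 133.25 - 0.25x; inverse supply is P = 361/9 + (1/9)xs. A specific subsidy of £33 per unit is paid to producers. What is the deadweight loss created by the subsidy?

Pre-subsidy: 133.25 - 0.25x = 361/9 + (1/9)x gives x* = 3353/13 and P* = 894/13.
With the subsidy, sellers receive Ps = Pb + 33 for each unit, where Pb is the price buyers pay.
On the curves, Pb = 133.25 - 0.25x and Ps = 361/9 + (1/9)x; the wedge Ps − Pb = 33 gives 361/9 + (1/9)x − (133.25 - 0.25x) = 33, so x' = 4541/13.
Then Pb = 133.25 − 0.25·(4541/13) = 597/13 and Ps = 361/9 + (1/9)·(4541/13) = 1026/13.
The subsidy expands output by 4541/13 − 3353/13 = 1188/13 past the efficient level; on those units the gap between marginal cost and willingness to pay runs from 0 up to 33.
DWL = ½ × 33 × 1188/13 = 19602/13.

Deadweight loss = 19602/13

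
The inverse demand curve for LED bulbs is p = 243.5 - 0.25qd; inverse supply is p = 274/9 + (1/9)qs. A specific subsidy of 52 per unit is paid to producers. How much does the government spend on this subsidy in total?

Pre-subsidy: 243.5 - 0.25q = 274/9 + (1/9)q gives q* = 590 and p* = 96.
With the subsidy, sellers receive ps = pb + 52 for each unit, where pb is the price buyers pay.
On the curves, pb = 243.5 - 0.25q and ps = 274/9 + (1/9)q; the wedge ps − pb = 52 gives 274/9 + (1/9)q − (243.5 - 0.25q) = 52, so q' = 734.
Then pb = 243.5 − 0.25·734 = 60 and ps = 274/9 + (1/9)·734 = 112.
Government outlay = subsidy × quantity = 52 × 734 = 38168.

Government cost = 38168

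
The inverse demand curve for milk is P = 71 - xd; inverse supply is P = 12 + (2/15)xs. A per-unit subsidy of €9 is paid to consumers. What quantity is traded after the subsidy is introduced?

x' = 60

Pre-subsidy: 71 - x = 12 + (2/15)x gives x* = 885/17 and P* = 322/17.
With the rebate, buyers effectively pay Pb = Ps − 9, where Ps is the price sellers receive.
On the curves, Pb = 71 - x and Ps = 12 + (2/15)x; the wedge Ps − Pb = 9 gives 12 + (2/15)x − (71 - x) = 9, so x' = 60.
Then Pb = 71 − 1·60 = 11 and Ps = 12 + (2/15)·60 = 20.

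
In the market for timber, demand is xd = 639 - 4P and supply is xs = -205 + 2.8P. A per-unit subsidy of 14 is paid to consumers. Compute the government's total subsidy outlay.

Pre-subsidy: 639 - 4P = -205 + 2.8P gives P* = 2110/17, x* = 2423/17.
With the rebate, buyers effectively pay Pb = Ps − 14, where Ps is the price sellers receive.
Demand in terms of Ps becomes xd = 639 − 4(Ps − 14) = 695 - 4Ps. Setting this equal to supply: 695 - 4Ps = -205 + 2.8Ps, so Ps = 2250/17.
Buyers pay Pb = 2250/17 − 14 = 2012/17; x' = -205 + 2.8·(2250/17) = 2815/17.
Government outlay = subsidy × quantity = 14 × 2815/17 = 39410/17.

Government cost = 39410/17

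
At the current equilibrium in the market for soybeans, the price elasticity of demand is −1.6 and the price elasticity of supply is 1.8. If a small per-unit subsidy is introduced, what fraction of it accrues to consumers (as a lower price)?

Consumer share = 9/17

For a small subsidy around the equilibrium, the benefit split depends on the relative slopes, which at a point are proportional to the elasticities.
Buyer share = εs/(εs + |εd|) = 1.8/(1.8 + 1.6) = 9/17; seller share = |εd|/(εs + |εd|) = 8/17.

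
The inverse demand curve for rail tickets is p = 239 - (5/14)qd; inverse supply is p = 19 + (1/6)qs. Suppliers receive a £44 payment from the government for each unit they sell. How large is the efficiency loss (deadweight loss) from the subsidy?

Pre-subsidy: 239 - (5/14)q = 19 + (1/6)q gives q* = 420 and p* = 89.
With the subsidy, sellers receive ps = pb + 44 for each unit, where pb is the price buyers pay.
On the curves, pb = 239 - (5/14)q and ps = 19 + (1/6)q; the wedge ps − pb = 44 gives 19 + (1/6)q − (239 - (5/14)q) = 44, so q' = 504.
Then pb = 239 − (5/14)·504 = 59 and ps = 19 + (1/6)·504 = 103.
The subsidy expands output by 504 − 420 = 84 past the efficient level; on those units the gap between marginal cost and willingness to pay runs from 0 up to 44.
DWL = ½ × 44 × 84 = 1848.

Deadweight loss = £1848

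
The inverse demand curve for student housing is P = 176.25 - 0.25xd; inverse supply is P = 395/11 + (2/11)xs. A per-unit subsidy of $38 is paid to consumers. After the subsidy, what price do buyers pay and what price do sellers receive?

Buyers pay $73; sellers receive $111

Pre-subsidy: 176.25 - 0.25x = 395/11 + (2/11)x gives x* = 325 and P* = 95.
With the rebate, buyers effectively pay Pb = Ps − 38, where Ps is the price sellers receive.
On the curves, Pb = 176.25 - 0.25x and Ps = 395/11 + (2/11)x; the wedge Ps − Pb = 38 gives 395/11 + (2/11)x − (176.25 - 0.25x) = 38, so x' = 413.
Then Pb = 176.25 − 0.25·413 = 73 and Ps = 395/11 + (2/11)·413 = 111.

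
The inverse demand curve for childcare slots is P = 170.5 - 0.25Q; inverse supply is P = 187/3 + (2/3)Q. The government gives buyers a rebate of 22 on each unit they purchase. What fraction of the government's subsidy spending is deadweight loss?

Pre-subsidy: 170.5 - 0.25Q = 187/3 + (2/3)Q gives Q* = 118 and P* = 141.
With the rebate, buyers effectively pay Pb = Ps − 22, where Ps is the price sellers receive.
On the curves, Pb = 170.5 - 0.25Q and Ps = 187/3 + (2/3)Q; the wedge Ps − Pb = 22 gives 187/3 + (2/3)Q − (170.5 - 0.25Q) = 22, so Q' = 142.
Then Pb = 170.5 − 0.25·142 = 135 and Ps = 187/3 + (2/3)·142 = 157.
ΔCS = ½(118 + 142)(141 − 135) = 780; ΔPS = ½(118 + 142)(157 − 141) = 2080.
Government spending = 22 × 142 = 3124.
DWL = ½ × 22 × (142 − 118) = 264; fraction = 264 / 3124 = 6/71.

DWL / government spending = 6/71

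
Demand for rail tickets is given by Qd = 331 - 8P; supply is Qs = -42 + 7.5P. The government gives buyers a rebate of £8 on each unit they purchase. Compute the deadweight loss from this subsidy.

Deadweight loss = 3840/31

Pre-subsidy: 331 - 8P = -42 + 7.5P gives P* = 746/31, Q* = 4293/31.
With the rebate, buyers effectively pay Pb = Ps − 8, where Ps is the price sellers receive.
Demand in terms of Ps becomes Qd = 331 − 8(Ps − 8) = 395 - 8Ps. Setting this equal to supply: 395 - 8Ps = -42 + 7.5Ps, so Ps = 874/31.
Buyers pay Pb = 874/31 − 8 = 626/31; Q' = -42 + 7.5·(874/31) = 5253/31.
The subsidy expands output by 5253/31 − 4293/31 = 960/31 past the efficient level; on those units the gap between marginal cost and willingness to pay runs from 0 up to 8.
DWL = ½ × 8 × 960/31 = 3840/31.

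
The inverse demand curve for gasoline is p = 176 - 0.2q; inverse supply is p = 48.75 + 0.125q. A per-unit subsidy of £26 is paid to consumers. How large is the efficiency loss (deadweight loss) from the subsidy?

Deadweight loss = £1040

Pre-subsidy: 176 - 0.2q = 48.75 + 0.125q gives q* = 5090/13 and p* = 1270/13.
With the rebate, buyers effectively pay pb = ps − 26, where ps is the price sellers receive.
On the curves, pb = 176 - 0.2q and ps = 48.75 + 0.125q; the wedge ps − pb = 26 gives 48.75 + 0.125q − (176 - 0.2q) = 26, so q' = 6130/13.
Then pb = 176 − 0.2·(6130/13) = 1062/13 and ps = 48.75 + 0.125·(6130/13) = 1400/13.
The subsidy expands output by 6130/13 − 5090/13 = 80 past the efficient level; on those units the gap between marginal cost and willingness to pay runs from 0 up to 26.
DWL = ½ × 26 × 80 = 1040.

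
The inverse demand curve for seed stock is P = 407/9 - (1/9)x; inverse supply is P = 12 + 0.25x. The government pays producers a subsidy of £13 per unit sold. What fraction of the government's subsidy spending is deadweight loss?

Pre-subsidy: 407/9 - (1/9)x = 12 + 0.25x gives x* = 92 and P* = 35.
With the subsidy, sellers receive Ps = Pb + 13 for each unit, where Pb is the price buyers pay.
On the curves, Pb = 407/9 - (1/9)x and Ps = 12 + 0.25x; the wedge Ps − Pb = 13 gives 12 + 0.25x − (407/9 - (1/9)x) = 13, so x' = 128.
Then Pb = 407/9 − (1/9)·128 = 31 and Ps = 12 + 0.25·128 = 44.
ΔCS = ½(92 + 128)(35 − 31) = 440; ΔPS = ½(92 + 128)(44 − 35) = 990.
Government spending = 13 × 128 = 1664.
DWL = ½ × 13 × (128 − 92) = 234; fraction = 234 / 1664 = 0.140625.

DWL / government spending = 0.140625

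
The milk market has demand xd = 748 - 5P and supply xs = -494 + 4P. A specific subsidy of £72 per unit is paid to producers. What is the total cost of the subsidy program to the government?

Pre-subsidy: 748 - 5P = -494 + 4P gives P* = 138, x* = 58.
With the subsidy, sellers receive Ps = Pb + 72 for each unit, where Pb is the price buyers pay.
Supply in terms of Pb becomes xs = -494 + 4(Pb + 72) = -206 + 4Pb. Setting this equal to demand: 748 - 5Pb = -206 + 4Pb, so Pb = 106.
Sellers receive Ps = 106 + 72 = 178; x' = 748 − 5·106 = 218.
Government outlay = subsidy × quantity = 72 × 218 = 15696.

Government cost = £15696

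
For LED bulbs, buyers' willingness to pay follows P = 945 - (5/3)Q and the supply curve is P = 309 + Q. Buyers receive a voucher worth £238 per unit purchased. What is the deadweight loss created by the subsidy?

Deadweight loss = £10620.75

Pre-subsidy: 945 - (5/3)Q = 309 + Q gives Q* = 238.5 and P* = 547.5.
With the rebate, buyers effectively pay Pb = Ps − 238, where Ps is the price sellers receive.
On the curves, Pb = 945 - (5/3)Q and Ps = 309 + Q; the wedge Ps − Pb = 238 gives 309 + Q − (945 - (5/3)Q) = 238, so Q' = 327.75.
Then Pb = 945 − (5/3)·327.75 = 398.75 and Ps = 309 + 1·327.75 = 636.75.
The subsidy expands output by 327.75 − 238.5 = 89.25 past the efficient level; on those units the gap between marginal cost and willingness to pay runs from 0 up to 238.
DWL = ½ × 238 × 89.25 = 10620.75.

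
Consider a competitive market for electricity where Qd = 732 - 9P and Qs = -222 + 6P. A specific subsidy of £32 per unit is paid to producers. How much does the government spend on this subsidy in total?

Pre-subsidy: 732 - 9P = -222 + 6P gives P* = 63.6, Q* = 159.6.
With the subsidy, sellers receive Ps = Pb + 32 for each unit, where Pb is the price buyers pay.
Supply in terms of Pb becomes Qs = -222 + 6(Pb + 32) = -30 + 6Pb. Setting this equal to demand: 732 - 9Pb = -30 + 6Pb, so Pb = 50.8.
Sellers receive Ps = 50.8 + 32 = 82.8; Q' = 732 − 9·50.8 = 274.8.
Government outlay = subsidy × quantity = 32 × 274.8 = 8793.6.

Government cost = £8793.6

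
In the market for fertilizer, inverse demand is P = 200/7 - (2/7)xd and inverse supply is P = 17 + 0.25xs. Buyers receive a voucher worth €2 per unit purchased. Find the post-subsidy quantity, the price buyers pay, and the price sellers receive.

x' = 76/3; buyers pay 64/3; sellers receive 70/3

Pre-subsidy: 200/7 - (2/7)x = 17 + 0.25x gives x* = 21.6 and P* = 22.4.
With the rebate, buyers effectively pay Pb = Ps − 2, where Ps is the price sellers receive.
On the curves, Pb = 200/7 - (2/7)x and Ps = 17 + 0.25x; the wedge Ps − Pb = 2 gives 17 + 0.25x − (200/7 - (2/7)x) = 2, so x' = 76/3.
Then Pb = 200/7 − (2/7)·(76/3) = 64/3 and Ps = 17 + 0.25·(76/3) = 70/3.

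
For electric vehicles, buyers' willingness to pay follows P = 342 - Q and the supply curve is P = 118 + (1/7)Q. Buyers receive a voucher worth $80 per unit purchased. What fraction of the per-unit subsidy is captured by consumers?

Pre-subsidy: 342 - Q = 118 + (1/7)Q gives Q* = 196 and P* = 146.
With the rebate, buyers effectively pay Pb = Ps − 80, where Ps is the price sellers receive.
On the curves, Pb = 342 - Q and Ps = 118 + (1/7)Q; the wedge Ps − Pb = 80 gives 118 + (1/7)Q − (342 - Q) = 80, so Q' = 266.
Then Pb = 342 − 1·266 = 76 and Ps = 118 + (1/7)·266 = 156.
Buyers' price falls by P* − Pb = 146 − 76 = 70; sellers' price rises by Ps − P* = 156 − 146 = 10.
So consumers capture 70/80 = 0.875 of each unit of subsidy.

Consumer share = 0.875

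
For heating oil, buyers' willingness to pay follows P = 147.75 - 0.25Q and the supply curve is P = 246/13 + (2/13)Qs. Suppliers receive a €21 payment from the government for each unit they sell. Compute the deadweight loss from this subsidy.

Deadweight loss = €546

Pre-subsidy: 147.75 - 0.25Q = 246/13 + (2/13)Q gives Q* = 319 and P* = 68.
With the subsidy, sellers receive Ps = Pb + 21 for each unit, where Pb is the price buyers pay.
On the curves, Pb = 147.75 - 0.25Q and Ps = 246/13 + (2/13)Q; the wedge Ps − Pb = 21 gives 246/13 + (2/13)Q − (147.75 - 0.25Q) = 21, so Q' = 371.
Then Pb = 147.75 − 0.25·371 = 55 and Ps = 246/13 + (2/13)·371 = 76.
The subsidy expands output by 371 − 319 = 52 past the efficient level; on those units the gap between marginal cost and willingness to pay runs from 0 up to 21.
DWL = ½ × 21 × 52 = 546.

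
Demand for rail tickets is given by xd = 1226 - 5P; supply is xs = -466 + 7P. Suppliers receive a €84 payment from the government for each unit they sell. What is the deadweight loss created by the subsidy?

Deadweight loss = €10290

Pre-subsidy: 1226 - 5P = -466 + 7P gives P* = 141, x* = 521.
With the subsidy, sellers receive Ps = Pb + 84 for each unit, where Pb is the price buyers pay.
Supply in terms of Pb becomes xs = -466 + 7(Pb + 84) = 122 + 7Pb. Setting this equal to demand: 1226 - 5Pb = 122 + 7Pb, so Pb = 92.
Sellers receive Ps = 92 + 84 = 176; x' = 1226 − 5·92 = 766.
The subsidy expands output by 766 − 521 = 245 past the efficient level; on those units the gap between marginal cost and willingness to pay runs from 0 up to 84.
DWL = ½ × 84 × 245 = 10290.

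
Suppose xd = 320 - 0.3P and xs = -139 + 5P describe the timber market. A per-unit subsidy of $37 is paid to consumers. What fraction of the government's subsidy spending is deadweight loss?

Pre-subsidy: 320 - 0.3P = -139 + 5P gives P* = 4590/53, x* = 15583/53.
With the rebate, buyers effectively pay Pb = Ps − 37, where Ps is the price sellers receive.
Demand in terms of Ps becomes xd = 320 − 0.3(Ps − 37) = 331.1 - 0.3Ps. Setting this equal to supply: 331.1 - 0.3Ps = -139 + 5Ps, so Ps = 4701/53.
Buyers pay Pb = 4701/53 − 37 = 2740/53; x' = -139 + 5·(4701/53) = 16138/53.
ΔCS = ½(15583/53 + 16138/53)(4590/53 − 2740/53) = 29341925/2809; ΔPS = ½(15583/53 + 16138/53)(4701/53 − 4590/53) = 3521031/5618.
Government spending = 37 × 16138/53 = 597106/53.
DWL = ½ × 37 × (16138/53 − 15583/53) = 20535/106; fraction = (20535/106) / (597106/53) = 555/32276.

DWL / government spending = 555/32276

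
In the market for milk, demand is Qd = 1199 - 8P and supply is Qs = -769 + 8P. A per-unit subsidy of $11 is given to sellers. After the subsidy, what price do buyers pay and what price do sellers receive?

Buyers pay $117.5; sellers receive $128.5

Pre-subsidy: 1199 - 8P = -769 + 8P gives P* = 123, Q* = 215.
With the subsidy, sellers receive Ps = Pb + 11 for each unit, where Pb is the price buyers pay.
Supply in terms of Pb becomes Qs = -769 + 8(Pb + 11) = -681 + 8Pb. Setting this equal to demand: 1199 - 8Pb = -681 + 8Pb, so Pb = 117.5.
Sellers receive Ps = 117.5 + 11 = 128.5; Q' = 1199 − 8·117.5 = 259.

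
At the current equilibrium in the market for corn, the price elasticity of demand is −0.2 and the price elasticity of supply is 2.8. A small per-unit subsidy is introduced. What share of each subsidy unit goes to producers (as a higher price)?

For a small subsidy around the equilibrium, the benefit split depends on the relative slopes, which at a point are proportional to the elasticities.
Buyer share = εs/(εs + |εd|) = 2.8/(2.8 + 0.2) = 14/15; seller share = |εd|/(εs + |εd|) = 1/15.
So producers capture 1/15 of the subsidy.

Producer share = 1/15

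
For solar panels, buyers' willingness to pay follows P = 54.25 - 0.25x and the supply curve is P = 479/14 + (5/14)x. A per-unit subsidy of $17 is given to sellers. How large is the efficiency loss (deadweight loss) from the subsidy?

Deadweight loss = $238

Pre-subsidy: 54.25 - 0.25x = 479/14 + (5/14)x gives x* = 33 and P* = 46.
With the subsidy, sellers receive Ps = Pb + 17 for each unit, where Pb is the price buyers pay.
On the curves, Pb = 54.25 - 0.25x and Ps = 479/14 + (5/14)x; the wedge Ps − Pb = 17 gives 479/14 + (5/14)x − (54.25 - 0.25x) = 17, so x' = 61.
Then Pb = 54.25 − 0.25·61 = 39 and Ps = 479/14 + (5/14)·61 = 56.
The subsidy expands output by 61 − 33 = 28 past the efficient level; on those units the gap between marginal cost and willingness to pay runs from 0 up to 17.
DWL = ½ × 17 × 28 = 238.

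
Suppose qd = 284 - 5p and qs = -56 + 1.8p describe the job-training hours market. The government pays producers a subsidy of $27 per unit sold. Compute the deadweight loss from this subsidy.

Pre-subsidy: 284 - 5p = -56 + 1.8p gives p* = 50, q* = 34.
With the subsidy, sellers receive ps = pb + 27 for each unit, where pb is the price buyers pay.
Supply in terms of pb becomes qs = -56 + 1.8(pb + 27) = -7.4 + 1.8pb. Setting this equal to demand: 284 - 5pb = -7.4 + 1.8pb, so pb = 1457/34.
Sellers receive ps = 1457/34 + 27 = 2375/34; q' = 284 − 5·(1457/34) = 2371/34.
The subsidy expands output by 2371/34 − 34 = 1215/34 past the efficient level; on those units the gap between marginal cost and willingness to pay runs from 0 up to 27.
DWL = ½ × 27 × 1215/34 = 32805/68.

Deadweight loss = 32805/68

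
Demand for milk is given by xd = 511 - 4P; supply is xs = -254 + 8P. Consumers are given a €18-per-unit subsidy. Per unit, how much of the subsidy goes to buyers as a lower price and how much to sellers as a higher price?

Buyers gain €12 per unit; sellers gain €6 per unit

Pre-subsidy: 511 - 4P = -254 + 8P gives P* = 63.75, x* = 256.
With the rebate, buyers effectively pay Pb = Ps − 18, where Ps is the price sellers receive.
Demand in terms of Ps becomes xd = 511 − 4(Ps − 18) = 583 - 4Ps. Setting this equal to supply: 583 - 4Ps = -254 + 8Ps, so Ps = 69.75.
Buyers pay Pb = 69.75 − 18 = 51.75; x' = -254 + 8·69.75 = 304.
Buyers' price falls by P* − Pb = 63.75 − 51.75 = 12; sellers' price rises by Ps − P* = 69.75 − 63.75 = 6.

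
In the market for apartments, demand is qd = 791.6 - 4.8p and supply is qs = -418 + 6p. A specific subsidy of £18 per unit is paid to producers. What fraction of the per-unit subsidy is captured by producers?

Producer share = 4/9

Pre-subsidy: 791.6 - 4.8p = -418 + 6p gives p* = 112, q* = 254.
With the subsidy, sellers receive ps = pb + 18 for each unit, where pb is the price buyers pay.
Supply in terms of pb becomes qs = -418 + 6(pb + 18) = -310 + 6pb. Setting this equal to demand: 791.6 - 4.8pb = -310 + 6pb, so pb = 102.
Sellers receive ps = 102 + 18 = 120; q' = 791.6 − 4.8·102 = 302.
Buyers' price falls by p* − pb = 112 − 102 = 10; sellers' price rises by ps − p* = 120 − 112 = 8.
So producers capture 8/18 = 4/9 of each unit of subsidy.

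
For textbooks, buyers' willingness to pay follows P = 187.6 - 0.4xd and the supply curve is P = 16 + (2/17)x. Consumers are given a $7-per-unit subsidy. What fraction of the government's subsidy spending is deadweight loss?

Pre-subsidy: 187.6 - 0.4x = 16 + (2/17)x gives x* = 331.5 and P* = 55.
With the rebate, buyers effectively pay Pb = Ps − 7, where Ps is the price sellers receive.
On the curves, Pb = 187.6 - 0.4x and Ps = 16 + (2/17)x; the wedge Ps − Pb = 7 gives 16 + (2/17)x − (187.6 - 0.4x) = 7, so x' = 15181/44.
Then Pb = 187.6 − 0.4·(15181/44) = 1091/22 and Ps = 16 + (2/17)·(15181/44) = 1245/22.
ΔCS = ½(331.5 + 15181/44)(55 − 1091/22) = 3542273/1936; ΔPS = ½(331.5 + 15181/44)(1245/22 − 55) = 1041845/1936.
Government spending = 7 × 15181/44 = 106267/44.
DWL = ½ × 7 × (15181/44 − 331.5) = 4165/88; fraction = (4165/88) / (106267/44) = 35/1786.

DWL / government spending = 35/1786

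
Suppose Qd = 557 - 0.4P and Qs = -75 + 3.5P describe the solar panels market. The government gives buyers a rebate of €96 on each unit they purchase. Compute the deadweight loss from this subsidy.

Deadweight loss = 21504/13

Pre-subsidy: 557 - 0.4P = -75 + 3.5P gives P* = 6320/39, Q* = 19195/39.
With the rebate, buyers effectively pay Pb = Ps − 96, where Ps is the price sellers receive.
Demand in terms of Ps becomes Qd = 557 − 0.4(Ps − 96) = 595.4 - 0.4Ps. Setting this equal to supply: 595.4 - 0.4Ps = -75 + 3.5Ps, so Ps = 6704/39.
Buyers pay Pb = 6704/39 − 96 = 2960/39; Q' = -75 + 3.5·(6704/39) = 20539/39.
The subsidy expands output by 20539/39 − 19195/39 = 448/13 past the efficient level; on those units the gap between marginal cost and willingness to pay runs from 0 up to 96.
DWL = ½ × 96 × 448/13 = 21504/13.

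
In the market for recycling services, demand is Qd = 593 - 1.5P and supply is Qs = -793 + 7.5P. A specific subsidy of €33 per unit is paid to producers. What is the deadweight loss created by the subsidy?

Deadweight loss = €680.625

Pre-subsidy: 593 - 1.5P = -793 + 7.5P gives P* = 154, Q* = 362.
With the subsidy, sellers receive Ps = Pb + 33 for each unit, where Pb is the price buyers pay.
Supply in terms of Pb becomes Qs = -793 + 7.5(Pb + 33) = -545.5 + 7.5Pb. Setting this equal to demand: 593 - 1.5Pb = -545.5 + 7.5Pb, so Pb = 126.5.
Sellers receive Ps = 126.5 + 33 = 159.5; Q' = 593 − 1.5·126.5 = 403.25.
The subsidy expands output by 403.25 − 362 = 41.25 past the efficient level; on those units the gap between marginal cost and willingness to pay runs from 0 up to 33.
DWL = ½ × 33 × 41.25 = 680.625.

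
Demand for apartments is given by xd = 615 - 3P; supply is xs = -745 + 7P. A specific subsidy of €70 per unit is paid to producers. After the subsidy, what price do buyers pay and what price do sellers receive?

Pre-subsidy: 615 - 3P = -745 + 7P gives P* = 136, x* = 207.
With the subsidy, sellers receive Ps = Pb + 70 for each unit, where Pb is the price buyers pay.
Supply in terms of Pb becomes xs = -745 + 7(Pb + 70) = -255 + 7Pb. Setting this equal to demand: 615 - 3Pb = -255 + 7Pb, so Pb = 87.
Sellers receive Ps = 87 + 70 = 157; x' = 615 − 3·87 = 354.

Buyers pay €87; sellers receive €157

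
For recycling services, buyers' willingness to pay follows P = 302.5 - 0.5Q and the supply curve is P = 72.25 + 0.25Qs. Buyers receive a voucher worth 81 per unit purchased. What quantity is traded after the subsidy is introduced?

Pre-subsidy: 302.5 - 0.5Q = 72.25 + 0.25Q gives Q* = 307 and P* = 149.
With the rebate, buyers effectively pay Pb = Ps − 81, where Ps is the price sellers receive.
On the curves, Pb = 302.5 - 0.5Q and Ps = 72.25 + 0.25Q; the wedge Ps − Pb = 81 gives 72.25 + 0.25Q − (302.5 - 0.5Q) = 81, so Q' = 415.
Then Pb = 302.5 − 0.5·415 = 95 and Ps = 72.25 + 0.25·415 = 176.

Q' = 415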